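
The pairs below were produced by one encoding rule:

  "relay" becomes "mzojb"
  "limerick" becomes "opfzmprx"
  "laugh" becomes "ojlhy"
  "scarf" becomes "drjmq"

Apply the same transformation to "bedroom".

azimnnf

r(17)→m(12) and e(4)→z(25) fit y≡17x+9 (mod 26); the inverse of 17 mod 26 is 23. Treating letters as 0–25, the rule is x ↦ 17x + 9 (mod 26).
On bedroom: b(1)→17·1+9≡0=a; e(4)→17·4+9≡25=z; d(3)→17·3+9≡8=i; r(17)→17·17+9≡12=m; o(14)→17·14+9≡13=n; o(14)→17·14+9≡13=n; m(12)→17·12+9≡5=f (all mod 26).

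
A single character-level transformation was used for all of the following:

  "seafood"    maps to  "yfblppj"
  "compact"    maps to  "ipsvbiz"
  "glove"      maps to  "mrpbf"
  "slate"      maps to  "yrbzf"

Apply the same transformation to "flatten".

The shift depends on letter class: consonant s→y is +6, but vowel e→f is +1. Vowels shift forward by 1 and consonants shift forward by 6.
For flatten: f(cons)+6=l, l(cons)+6=r, a(vowel)+1=b, t(cons)+6=z, t(cons)+6=z, e(vowel)+1=f, n(cons)+6=t.

lrbzzft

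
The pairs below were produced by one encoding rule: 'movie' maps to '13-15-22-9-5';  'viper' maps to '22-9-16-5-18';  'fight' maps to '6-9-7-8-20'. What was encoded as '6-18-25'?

m is letter #13 and maps to 13: an offset of 0. Letters become their 1-indexed alphabet positions: a=1 … z=26.
Undoing it on 6-18-25: 6=f, 18=r, 25=y.

fry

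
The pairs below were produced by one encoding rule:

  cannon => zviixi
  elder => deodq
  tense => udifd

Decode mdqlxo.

period

c(2)→z(25) and a(0)→v(21) fit y≡15x+21 (mod 26); the inverse of 15 mod 26 is 7. Each letter's alphabet position (a=0..z=25) is mapped through 15·x+21 mod 26 — an affine cipher.
Decoding mdqlxo: m(12)→7·(12−21)≡15=p; d(3)→7·(3−21)≡4=e; q(16)→7·(16−21)≡17=r; l(11)→7·(11−21)≡8=i; x(23)→7·(23−21)≡14=o; o(14)→7·(14−21)≡3=d (all mod 26).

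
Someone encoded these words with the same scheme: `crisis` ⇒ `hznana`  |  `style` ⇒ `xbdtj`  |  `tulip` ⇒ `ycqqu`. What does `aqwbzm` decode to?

virtue

Shifts by position in crisis: pos 0: c→h (+5), pos 1: r→z (+8), pos 2: i→n (+5), pos 3: s→a (+8) — repeating every 2. A repeating key of period 2 is used — shifts +5, +8 over and over.
Decoding aqwbzm: a−5=v, q−8=i, w−5=r, b−8=t, z−5=u, m−8=e.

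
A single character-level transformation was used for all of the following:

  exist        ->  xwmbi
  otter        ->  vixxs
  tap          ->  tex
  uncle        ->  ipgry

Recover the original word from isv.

roe

The output letters match the input read backwards, each shifted +4: exist reversed is tsixe. Two steps: reverse the string, then apply a Caesar shift of +4.
Undoing it on isv: shift back: i−4=e, s−4=o, v−4=r → eor; then reverse → roe.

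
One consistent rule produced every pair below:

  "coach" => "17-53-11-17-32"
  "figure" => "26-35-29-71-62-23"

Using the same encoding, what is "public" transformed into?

c(#3)→17 and o(#15)→53: differences scale by 3, so n = 3·pos + 8. The formula is n = 3×(alphabet index, a=1) + 8.
For public: p=16→56, u=21→71, b=2→14, l=12→44, i=9→35, c=3→17.

56-71-14-44-35-17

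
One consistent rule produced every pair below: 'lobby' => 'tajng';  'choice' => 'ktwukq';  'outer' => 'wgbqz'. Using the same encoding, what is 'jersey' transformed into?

rqzemk

Shifts by position in lobby: pos 0: l→t (+8), pos 1: o→a (+12), pos 2: b→j (+8), pos 3: b→n (+12) — repeating every 2. The shifts repeat in a cycle of length 2: positions 0,1,… shift by +8, +12, then the pattern repeats.
On jersey: j+8=r, e+12=q, r+8=z, s+12=e, e+8=m, y+12=k.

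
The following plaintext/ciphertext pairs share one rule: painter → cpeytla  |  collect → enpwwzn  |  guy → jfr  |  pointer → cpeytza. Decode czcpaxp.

emperor

The output letters match the input read backwards, each shifted +11: painter reversed is retniap. Read the word backwards and shift each letter +11.
Decoding czcpaxp: shift back: c−11=r, z−11=o, c−11=r, p−11=e, a−11=p, x−11=m, p−11=e → rorepme; then reverse → emperor.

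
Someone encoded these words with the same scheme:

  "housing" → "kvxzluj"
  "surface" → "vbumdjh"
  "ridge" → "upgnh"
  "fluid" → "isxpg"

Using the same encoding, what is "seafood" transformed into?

It's a Vigenère-style cipher with numeric key [3,7]: position i shifts by key[i mod 2].
On seafood: s+3=v, e+7=l, a+3=d, f+7=m, o+3=r, o+7=v, d+3=g.

vldmrvg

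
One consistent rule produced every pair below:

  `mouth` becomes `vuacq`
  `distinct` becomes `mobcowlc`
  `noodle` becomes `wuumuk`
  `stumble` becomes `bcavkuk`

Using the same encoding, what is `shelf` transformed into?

The shift depends on letter class: consonant m→v is +9, but vowel o→u is +6. Vowels shift forward by 6 and consonants shift forward by 9.
Applying it to shelf: s(cons)+9=b, h(cons)+9=q, e(vowel)+6=k, l(cons)+9=u, f(cons)+9=o.

bqkuo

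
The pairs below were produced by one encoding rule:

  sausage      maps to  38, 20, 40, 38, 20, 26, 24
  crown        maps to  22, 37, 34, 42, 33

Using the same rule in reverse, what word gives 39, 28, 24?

tie

s is letter #19 and maps to 38: an offset of 19. The number is (letter's place in the alphabet, a=1) + 19.
Reversing it on 39, 28, 24: 39→(39−19)÷1=20=t, 28→(28−19)÷1=9=i, 24→(24−19)÷1=5=e.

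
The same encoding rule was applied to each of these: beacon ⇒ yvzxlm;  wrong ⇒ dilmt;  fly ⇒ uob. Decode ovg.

Each letter is replaced by its mirror in the alphabet: a↔z, b↔y, c↔x, and so on (the Atbash cipher).
Reversing it on ovg: o↔l, v↔e, g↔t.

let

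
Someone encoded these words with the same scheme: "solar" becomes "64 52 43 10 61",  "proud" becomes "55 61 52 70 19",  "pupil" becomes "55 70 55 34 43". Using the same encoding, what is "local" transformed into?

43 52 16 10 43

s(#19)→64 and o(#15)→52: differences scale by 3, so n = 3·pos + 7. The formula is n = 3×(alphabet index, a=1) + 7.
For local: l=12→43, o=15→52, c=3→16, a=1→10, l=12→43.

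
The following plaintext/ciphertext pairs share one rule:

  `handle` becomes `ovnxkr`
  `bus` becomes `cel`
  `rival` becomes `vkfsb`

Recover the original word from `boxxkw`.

The output letters match the input read backwards, each shifted +10: handle reversed is eldnah. Two steps: reverse the string, then apply a Caesar shift of +10.
Reversing it on boxxkw: shift back: b−10=r, o−10=e, x−10=n, x−10=n, k−10=a, w−10=m → rennam; then reverse → manner.

manner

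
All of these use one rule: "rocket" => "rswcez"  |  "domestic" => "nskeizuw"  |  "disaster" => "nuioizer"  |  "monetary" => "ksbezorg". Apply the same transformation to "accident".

r(17)→r(17) and o(14)→s(18) fit y≡17x+14 (mod 26); the inverse of 17 mod 26 is 23. This is an affine cipher: with a=0,…,z=25, each position x becomes (17x+14) mod 26.
Applying it to accident: a(0)→17·0+14≡14=o; c(2)→17·2+14≡22=w; c(2)→17·2+14≡22=w; i(8)→17·8+14≡20=u; d(3)→17·3+14≡13=n; e(4)→17·4+14≡4=e; n(13)→17·13+14≡1=b; t(19)→17·19+14≡25=z (all mod 26).

owwunebz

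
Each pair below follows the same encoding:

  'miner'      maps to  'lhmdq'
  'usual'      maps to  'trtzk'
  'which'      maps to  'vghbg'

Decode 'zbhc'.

acid

Every letter moves 25 places later in the alphabet, wrapping around z→a.
Decoding zbhc: z−25=a, b−25=c, h−25=i, c−25=d.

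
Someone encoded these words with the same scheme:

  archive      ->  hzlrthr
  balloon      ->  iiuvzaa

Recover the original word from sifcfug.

lawsuit

In archive: a→h is +7, r→z is +8, c→l is +9, h→r is +10 — the shift increases by 1 each position. Each letter shifts forward by (position + 7), i.e. 7, 8, 9, … — the shift grows by one for each successive letter.
Reversing it on sifcfug: s−7=l, i−8=a, f−9=w, c−10=s, f−11=u, u−12=i, g−13=t.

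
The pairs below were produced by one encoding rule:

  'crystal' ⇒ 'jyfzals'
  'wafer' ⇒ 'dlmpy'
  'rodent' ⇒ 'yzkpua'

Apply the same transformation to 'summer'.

The rule splits by letter class: vowels +11, consonants +7.
For summer: s(cons)+7=z, u(vowel)+11=f, m(cons)+7=t, m(cons)+7=t, e(vowel)+11=p, r(cons)+7=y.

zfttpy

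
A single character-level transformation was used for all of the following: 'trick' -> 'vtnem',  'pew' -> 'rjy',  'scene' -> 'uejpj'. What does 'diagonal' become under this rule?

fnfitpfn

Vowels shift forward by 5 and consonants shift forward by 2.
On diagonal: d(cons)+2=f, i(vowel)+5=n, a(vowel)+5=f, g(cons)+2=i, o(vowel)+5=t, n(cons)+2=p, a(vowel)+5=f, l(cons)+2=n.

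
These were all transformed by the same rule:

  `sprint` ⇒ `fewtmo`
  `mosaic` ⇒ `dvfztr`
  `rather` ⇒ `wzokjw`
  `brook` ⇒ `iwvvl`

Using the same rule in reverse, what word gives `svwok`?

Each letter's alphabet position (a=0..z=25) is mapped through 9·x+25 mod 26 — an affine cipher.
Undoing it on svwok: s(18)→3·(18−25)≡5=f; v(21)→3·(21−25)≡14=o; w(22)→3·(22−25)≡17=r; o(14)→3·(14−25)≡19=t; k(10)→3·(10−25)≡7=h (all mod 26).

forth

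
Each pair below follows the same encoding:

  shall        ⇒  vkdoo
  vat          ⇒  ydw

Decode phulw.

Compare letters: s→v is +3, h→k is +3, a→d is +3 — a constant shift. This is a Caesar cipher with shift 3.
Decoding phulw: p−3=m, h−3=e, u−3=r, l−3=i, w−3=t.

merit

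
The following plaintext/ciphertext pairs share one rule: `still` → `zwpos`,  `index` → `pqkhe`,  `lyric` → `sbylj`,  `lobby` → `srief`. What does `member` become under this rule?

thtelu

Shifts by position in still: pos 0: s→z (+7), pos 1: t→w (+3), pos 2: i→p (+7), pos 3: l→o (+3) — repeating every 2. It's a Vigenère-style cipher with numeric key [7,3]: position i shifts by key[i mod 2].
On member: m+7=t, e+3=h, m+7=t, b+3=e, e+7=l, r+3=u.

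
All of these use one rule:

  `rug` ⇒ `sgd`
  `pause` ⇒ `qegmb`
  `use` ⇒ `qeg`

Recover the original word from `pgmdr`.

The output letters match the input read backwards, each shifted +12: rug reversed is gur. Read the word backwards and shift each letter +12.
Reversing it on pgmdr: shift back: p−12=d, g−12=u, m−12=a, d−12=r, r−12=f → duarf; then reverse → fraud.

fraud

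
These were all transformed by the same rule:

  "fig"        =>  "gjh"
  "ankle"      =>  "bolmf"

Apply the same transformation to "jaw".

Compare letters: f→g is +1, i→j is +1, g→h is +1 — a constant shift. Every letter moves 1 place later in the alphabet, wrapping around z→a.
On jaw: j+1=k, a+1=b, w+1=x.

kbx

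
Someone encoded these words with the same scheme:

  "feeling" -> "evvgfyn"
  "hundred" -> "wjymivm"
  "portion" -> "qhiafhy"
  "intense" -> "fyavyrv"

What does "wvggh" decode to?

hello

f(5)→e(4) and e(4)→v(21) fit y≡9x+11 (mod 26); the inverse of 9 mod 26 is 3. Treating letters as 0–25, the rule is x ↦ 9x + 11 (mod 26).
Reversing it on wvggh: w(22)→3·(22−11)≡7=h; v(21)→3·(21−11)≡4=e; g(6)→3·(6−11)≡11=l; g(6)→3·(6−11)≡11=l; h(7)→3·(7−11)≡14=o (all mod 26).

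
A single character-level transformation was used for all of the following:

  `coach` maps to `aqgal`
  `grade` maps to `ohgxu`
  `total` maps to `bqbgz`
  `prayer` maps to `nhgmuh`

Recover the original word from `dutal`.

bench

c(2)→a(0) and o(14)→q(16) fit y≡23x+6 (mod 26); the inverse of 23 mod 26 is 17. Each letter's alphabet position (a=0..z=25) is mapped through 23·x+6 mod 26 — an affine cipher.
Reversing it on dutal: d(3)→17·(3−6)≡1=b; u(20)→17·(20−6)≡4=e; t(19)→17·(19−6)≡13=n; a(0)→17·(0−6)≡2=c; l(11)→17·(11−6)≡7=h (all mod 26).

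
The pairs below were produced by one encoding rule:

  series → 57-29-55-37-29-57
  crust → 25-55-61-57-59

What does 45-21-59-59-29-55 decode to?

s(#19)→57 and e(#5)→29: differences scale by 2, so n = 2·pos + 19. With a=1..z=26, the number is 2·pos + 19.
Reversing it on 45-21-59-59-29-55: 45→(45−19)÷2=13=m, 21→(21−19)÷2=1=a, 59→(59−19)÷2=20=t, 59→(59−19)÷2=20=t, 29→(29−19)÷2=5=e, 55→(55−19)÷2=18=r.

matter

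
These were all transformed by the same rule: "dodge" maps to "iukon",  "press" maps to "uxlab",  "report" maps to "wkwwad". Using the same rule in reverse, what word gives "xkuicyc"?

In dodge: d→i is +5, o→u is +6, d→k is +7, g→o is +8 — the shift increases by 1 each position. The shift increases by 1 at each position, starting from +5: 5, 6, 7, ….
Decoding xkuicyc: x−5=s, k−6=e, u−7=n, i−8=a, c−9=t, y−10=o, c−11=r.

senator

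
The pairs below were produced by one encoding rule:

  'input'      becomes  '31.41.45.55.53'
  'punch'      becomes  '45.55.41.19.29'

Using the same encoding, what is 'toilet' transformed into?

i(#9)→31 and n(#14)→41: differences scale by 2, so n = 2·pos + 13. With a=1..z=26, the number is 2·pos + 13.
For toilet: t=20→53, o=15→43, i=9→31, l=12→37, e=5→23, t=20→53.

53.43.31.37.23.53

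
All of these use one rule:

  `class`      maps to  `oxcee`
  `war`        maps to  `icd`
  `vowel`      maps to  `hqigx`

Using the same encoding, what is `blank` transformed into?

The shift depends on letter class: consonant c→o is +12, but vowel a→c is +2. Vowels shift forward by 2 and consonants shift forward by 12.
Applying it to blank: b(cons)+12=n, l(cons)+12=x, a(vowel)+2=c, n(cons)+12=z, k(cons)+12=w.

nxczw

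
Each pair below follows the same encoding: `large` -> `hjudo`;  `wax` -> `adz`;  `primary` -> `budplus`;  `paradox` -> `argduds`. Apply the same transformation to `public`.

The output letters match the input read backwards, each shifted +3: large reversed is egral. The word is reversed, then every letter is shifted forward by 3.
Applying it to public: reverse → cilbup; then shift: c+3=f, i+3=l, l+3=o, b+3=e, u+3=x, p+3=s.

floexs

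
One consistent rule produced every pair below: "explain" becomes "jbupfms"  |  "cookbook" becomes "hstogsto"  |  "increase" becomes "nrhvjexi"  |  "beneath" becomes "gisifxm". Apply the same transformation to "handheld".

Shifts by position in explain: pos 0: e→j (+5), pos 1: x→b (+4), pos 2: p→u (+5), pos 3: l→p (+4) — repeating every 2. It's a Vigenère-style cipher with numeric key [5,4]: position i shifts by key[i mod 2].
Applying it to handheld: h+5=m, a+4=e, n+5=s, d+4=h, h+5=m, e+4=i, l+5=q, d+4=h.

meshmiqh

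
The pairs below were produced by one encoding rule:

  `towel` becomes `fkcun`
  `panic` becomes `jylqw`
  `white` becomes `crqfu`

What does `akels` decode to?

young

t(19)→f(5) and o(14)→k(10) fit y≡25x+24 (mod 26); the inverse of 25 mod 26 is 25. Each letter's alphabet position (a=0..z=25) is mapped through 25·x+24 mod 26 — an affine cipher.
Undoing it on akels: a(0)→25·(0−24)≡24=y; k(10)→25·(10−24)≡14=o; e(4)→25·(4−24)≡20=u; l(11)→25·(11−24)≡13=n; s(18)→25·(18−24)≡6=g (all mod 26).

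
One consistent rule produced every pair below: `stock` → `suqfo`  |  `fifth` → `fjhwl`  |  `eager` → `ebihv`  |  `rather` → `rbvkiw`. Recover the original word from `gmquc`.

In stock: s→s is +0, t→u is +1, o→q is +2, c→f is +3 — the shift increases by 1 each position. The shift increases by 1 at each position, starting from +0: 0, 1, 2, ….
Undoing it on gmquc: g−0=g, m−1=l, q−2=o, u−3=r, c−4=y.

glory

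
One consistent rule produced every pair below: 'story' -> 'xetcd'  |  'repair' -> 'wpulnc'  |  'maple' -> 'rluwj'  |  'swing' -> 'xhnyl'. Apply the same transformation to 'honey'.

Shifts by position in story: pos 0: s→x (+5), pos 1: t→e (+11), pos 2: o→t (+5), pos 3: r→c (+11) — repeating every 2. It's a Vigenère-style cipher with numeric key [5,11]: position i shifts by key[i mod 2].
On honey: h+5=m, o+11=z, n+5=s, e+11=p, y+5=d.

mzspd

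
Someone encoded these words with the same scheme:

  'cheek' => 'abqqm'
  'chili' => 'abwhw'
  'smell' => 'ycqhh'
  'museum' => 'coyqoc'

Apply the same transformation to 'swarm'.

c(2)→a(0) and h(7)→b(1) fit y≡21x+10 (mod 26); the inverse of 21 mod 26 is 5. Treating letters as 0–25, the rule is x ↦ 21x + 10 (mod 26).
On swarm: s(18)→21·18+10≡24=y; w(22)→21·22+10≡4=e; a(0)→21·0+10≡10=k; r(17)→21·17+10≡3=d; m(12)→21·12+10≡2=c (all mod 26).

yekdc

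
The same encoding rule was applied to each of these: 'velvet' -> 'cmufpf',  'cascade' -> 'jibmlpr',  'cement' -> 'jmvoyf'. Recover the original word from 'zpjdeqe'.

shatter

In velvet: v→c is +7, e→m is +8, l→u is +9, v→f is +10 — the shift increases by 1 each position. Letter i (0-indexed) is shifted by i+7, so successive shifts are 7, 8, 9, ….
Reversing it on zpjdeqe: z−7=s, p−8=h, j−9=a, d−10=t, e−11=t, q−12=e, e−13=r.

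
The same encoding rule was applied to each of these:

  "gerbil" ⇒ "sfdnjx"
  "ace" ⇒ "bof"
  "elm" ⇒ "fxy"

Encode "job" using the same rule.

vpn

The shift depends on letter class: consonant g→s is +12, but vowel e→f is +1. Two shifts are in play — +1 for a/e/i/o/u, +12 for every other letter.
For job: j(cons)+12=v, o(vowel)+1=p, b(cons)+12=n.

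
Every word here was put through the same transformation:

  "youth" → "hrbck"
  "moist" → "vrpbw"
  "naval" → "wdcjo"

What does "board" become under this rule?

krhag

Shifts by position in youth: pos 0: y→h (+9), pos 1: o→r (+3), pos 2: u→b (+7), pos 3: t→c (+9), pos 4: h→k (+3) — repeating every 3. A repeating key of period 3 is used — shifts +9, +3, +7 over and over.
For board: b+9=k, o+3=r, a+7=h, r+9=a, d+3=g.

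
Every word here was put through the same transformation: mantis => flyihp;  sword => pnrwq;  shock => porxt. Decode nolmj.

whale

m(12)→f(5) and a(0)→l(11) fit y≡19x+11 (mod 26); the inverse of 19 mod 26 is 11. Treating letters as 0–25, the rule is x ↦ 19x + 11 (mod 26).
Undoing it on nolmj: n(13)→11·(13−11)≡22=w; o(14)→11·(14−11)≡7=h; l(11)→11·(11−11)≡0=a; m(12)→11·(12−11)≡11=l; j(9)→11·(9−11)≡4=e (all mod 26).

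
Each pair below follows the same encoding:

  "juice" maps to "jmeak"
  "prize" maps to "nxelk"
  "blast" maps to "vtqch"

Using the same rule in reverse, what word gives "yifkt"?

model

j(9)→j(9) and u(20)→m(12) fit y≡5x+16 (mod 26); the inverse of 5 mod 26 is 21. Treating letters as 0–25, the rule is x ↦ 5x + 16 (mod 26).
Reversing it on yifkt: y(24)→21·(24−16)≡12=m; i(8)→21·(8−16)≡14=o; f(5)→21·(5−16)≡3=d; k(10)→21·(10−16)≡4=e; t(19)→21·(19−16)≡11=l (all mod 26).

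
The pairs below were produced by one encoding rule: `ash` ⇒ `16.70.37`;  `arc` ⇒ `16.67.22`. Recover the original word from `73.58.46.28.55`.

token

The formula is n = 3×(alphabet index, a=1) + 13.
Reversing it on 73.58.46.28.55: 73→(73−13)÷3=20=t, 58→(58−13)÷3=15=o, 46→(46−13)÷3=11=k, 28→(28−13)÷3=5=e, 55→(55−13)÷3=14=n.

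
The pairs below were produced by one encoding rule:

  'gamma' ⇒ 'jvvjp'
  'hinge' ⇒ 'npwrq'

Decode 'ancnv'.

meter

The output letters match the input read backwards, each shifted +9: gamma reversed is ammag. Two steps: reverse the string, then apply a Caesar shift of +9.
Undoing it on ancnv: shift back: a−9=r, n−9=e, c−9=t, n−9=e, v−9=m → retem; then reverse → meter.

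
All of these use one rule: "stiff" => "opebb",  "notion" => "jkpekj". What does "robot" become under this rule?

Compare letters: s→o is +22, t→p is +22, i→e is +22 — a constant shift. Each letter is shifted forward by 22 in the alphabet (a Caesar shift of +22).
Applying it to robot: r+22=n, o+22=k, b+22=x, o+22=k, t+22=p.

nkxkp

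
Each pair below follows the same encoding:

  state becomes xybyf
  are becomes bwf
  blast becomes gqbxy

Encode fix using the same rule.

The shift depends on letter class: consonant s→x is +5, but vowel a→b is +1. Two shifts are in play — +1 for a/e/i/o/u, +5 for every other letter.
On fix: f(cons)+5=k, i(vowel)+1=j, x(cons)+5=c.

kjc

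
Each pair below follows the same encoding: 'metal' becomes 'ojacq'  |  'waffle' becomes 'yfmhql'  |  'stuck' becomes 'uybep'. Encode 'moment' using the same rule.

ottgsa

Shifts by position in metal: pos 0: m→o (+2), pos 1: e→j (+5), pos 2: t→a (+7), pos 3: a→c (+2), pos 4: l→q (+5) — repeating every 3. A repeating key of period 3 is used — shifts +2, +5, +7 over and over.
On moment: m+2=o, o+5=t, m+7=t, e+2=g, n+5=s, t+7=a.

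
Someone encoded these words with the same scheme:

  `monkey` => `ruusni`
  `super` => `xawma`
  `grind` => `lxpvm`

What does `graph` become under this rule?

In monkey: m→r is +5, o→u is +6, n→u is +7, k→s is +8 — the shift increases by 1 each position. Each letter shifts forward by (position + 5), i.e. 5, 6, 7, … — the shift grows by one for each successive letter.
For graph: g+5=l, r+6=x, a+7=h, p+8=x, h+9=q.

lxhxq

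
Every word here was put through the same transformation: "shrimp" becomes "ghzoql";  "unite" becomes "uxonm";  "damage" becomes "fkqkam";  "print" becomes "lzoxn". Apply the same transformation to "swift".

s(18)→g(6) and h(7)→h(7) fit y≡7x+10 (mod 26); the inverse of 7 mod 26 is 15. This is an affine cipher: with a=0,…,z=25, each position x becomes (7x+10) mod 26.
Applying it to swift: s(18)→7·18+10≡6=g; w(22)→7·22+10≡8=i; i(8)→7·8+10≡14=o; f(5)→7·5+10≡19=t; t(19)→7·19+10≡13=n (all mod 26).

giotn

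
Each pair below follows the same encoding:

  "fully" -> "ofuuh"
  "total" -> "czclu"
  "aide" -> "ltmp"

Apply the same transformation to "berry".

Two shifts are in play — +11 for a/e/i/o/u, +9 for every other letter.
Applying it to berry: b(cons)+9=k, e(vowel)+11=p, r(cons)+9=a, r(cons)+9=a, y(cons)+9=h.

kpaah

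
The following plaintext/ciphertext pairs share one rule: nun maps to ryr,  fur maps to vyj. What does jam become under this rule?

The word is reversed, then every letter is shifted forward by 4.
On jam: reverse → maj; then shift: m+4=q, a+4=e, j+4=n.

qen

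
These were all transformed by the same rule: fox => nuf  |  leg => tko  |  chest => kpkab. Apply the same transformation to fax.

ngf

The shift depends on letter class: consonant f→n is +8, but vowel o→u is +6. Two shifts are in play — +6 for a/e/i/o/u, +8 for every other letter.
Applying it to fax: f(cons)+8=n, a(vowel)+6=g, x(cons)+8=f.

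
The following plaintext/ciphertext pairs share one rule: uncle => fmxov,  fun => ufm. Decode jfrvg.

Each letter is replaced by its mirror in the alphabet: a↔z, b↔y, c↔x, and so on (the Atbash cipher).
Undoing it on jfrvg: j↔q, f↔u, r↔i, v↔e, g↔t.

quiet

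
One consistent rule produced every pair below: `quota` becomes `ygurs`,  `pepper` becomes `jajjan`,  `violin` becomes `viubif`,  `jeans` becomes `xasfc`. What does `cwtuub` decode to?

school

q(16)→y(24) and u(20)→g(6) fit y≡15x+18 (mod 26); the inverse of 15 mod 26 is 7. Treating letters as 0–25, the rule is x ↦ 15x + 18 (mod 26).
Undoing it on cwtuub: c(2)→7·(2−18)≡18=s; w(22)→7·(22−18)≡2=c; t(19)→7·(19−18)≡7=h; u(20)→7·(20−18)≡14=o; u(20)→7·(20−18)≡14=o; b(1)→7·(1−18)≡11=l (all mod 26).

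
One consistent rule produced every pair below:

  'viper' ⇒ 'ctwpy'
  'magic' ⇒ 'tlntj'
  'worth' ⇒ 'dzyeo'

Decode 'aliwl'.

Shifts by position in viper: pos 0: v→c (+7), pos 1: i→t (+11), pos 2: p→w (+7), pos 3: e→p (+11) — repeating every 2. A repeating key of period 2 is used — shifts +7, +11 over and over.
Decoding aliwl: a−7=t, l−11=a, i−7=b, w−11=l, l−7=e.

table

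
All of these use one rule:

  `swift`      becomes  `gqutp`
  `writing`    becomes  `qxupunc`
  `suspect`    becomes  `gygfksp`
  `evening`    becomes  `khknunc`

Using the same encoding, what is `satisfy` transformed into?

gapugti

s(18)→g(6) and w(22)→q(16) fit y≡9x+0 (mod 26); the inverse of 9 mod 26 is 3. Each letter's alphabet position (a=0..z=25) is mapped through 9·x+0 mod 26 — an affine cipher.
For satisfy: s(18)→9·18+0≡6=g; a(0)→9·0+0≡0=a; t(19)→9·19+0≡15=p; i(8)→9·8+0≡20=u; s(18)→9·18+0≡6=g; f(5)→9·5+0≡19=t; y(24)→9·24+0≡8=i (all mod 26).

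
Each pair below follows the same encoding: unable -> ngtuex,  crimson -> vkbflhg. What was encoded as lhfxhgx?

Compare letters: u→n is +19, n→g is +19, a→t is +19 — a constant shift. Each letter is shifted forward by 19 in the alphabet (a Caesar shift of +19).
Undoing it on lhfxhgx: l−19=s, h−19=o, f−19=m, x−19=e, h−19=o, g−19=n, x−19=e.

someone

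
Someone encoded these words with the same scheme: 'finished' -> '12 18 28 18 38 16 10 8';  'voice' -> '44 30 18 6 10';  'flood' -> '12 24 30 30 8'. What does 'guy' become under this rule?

14 42 50

f(#6)→12 and i(#9)→18: differences scale by 2, so n = 2·pos + 0. Each letter becomes 2×(its alphabet position, a=1..z=26).
For guy: g=7→14, u=21→42, y=25→50.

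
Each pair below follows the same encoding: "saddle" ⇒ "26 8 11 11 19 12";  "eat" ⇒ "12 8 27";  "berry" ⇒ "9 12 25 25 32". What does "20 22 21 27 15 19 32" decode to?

monthly

s is letter #19 and maps to 26: an offset of 7. Letters become their 1-based position plus 7 (so a→8, b→9, …).
Undoing it on 20 22 21 27 15 19 32: 20→(20−7)÷1=13=m, 22→(22−7)÷1=15=o, 21→(21−7)÷1=14=n, 27→(27−7)÷1=20=t, 15→(15−7)÷1=8=h, 19→(19−7)÷1=12=l, 32→(32−7)÷1=25=y.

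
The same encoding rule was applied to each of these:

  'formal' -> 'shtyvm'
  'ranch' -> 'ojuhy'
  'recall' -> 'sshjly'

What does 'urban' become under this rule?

uhiyb

The output letters match the input read backwards, each shifted +7: formal reversed is lamrof. Read the word backwards and shift each letter +7.
Applying it to urban: reverse → nabru; then shift: n+7=u, a+7=h, b+7=i, r+7=y, u+7=b.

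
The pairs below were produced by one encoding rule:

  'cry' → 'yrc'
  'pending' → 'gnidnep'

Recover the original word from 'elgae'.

The output letters match the input read backwards: cry reversed is yrc. The word is simply reversed.
Decoding elgae: then reverse → eagle.

eagle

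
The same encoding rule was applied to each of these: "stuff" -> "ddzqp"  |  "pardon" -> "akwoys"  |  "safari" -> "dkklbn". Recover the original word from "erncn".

The shifts repeat in a cycle of length 3: positions 0,1,… shift by +11, +10, +5, then the pattern repeats.
Reversing it on erncn: e−11=t, r−10=h, n−5=i, c−11=r, n−10=d.

third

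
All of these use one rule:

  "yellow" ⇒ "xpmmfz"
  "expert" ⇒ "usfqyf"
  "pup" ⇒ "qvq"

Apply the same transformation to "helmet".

ufnmfi

The output letters match the input read backwards, each shifted +1: yellow reversed is wolley. The word is reversed, then every letter is shifted forward by 1.
For helmet: reverse → temleh; then shift: t+1=u, e+1=f, m+1=n, l+1=m, e+1=f, h+1=i.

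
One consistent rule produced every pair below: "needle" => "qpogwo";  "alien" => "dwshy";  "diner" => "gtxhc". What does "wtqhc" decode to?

tiger

Shifts by position in needle: pos 0: n→q (+3), pos 1: e→p (+11), pos 2: e→o (+10), pos 3: d→g (+3), pos 4: l→w (+11), pos 5: e→o (+10) — repeating every 3. The shifts repeat in a cycle of length 3: positions 0,1,… shift by +3, +11, +10, then the pattern repeats.
Undoing it on wtqhc: w−3=t, t−11=i, q−10=g, h−3=e, c−11=r.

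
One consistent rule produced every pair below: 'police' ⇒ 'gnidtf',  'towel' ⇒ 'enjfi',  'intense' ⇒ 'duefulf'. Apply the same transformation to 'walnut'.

jhiuxe

Treating letters as 0–25, the rule is x ↦ 19x + 7 (mod 26).
On walnut: w(22)→19·22+7≡9=j; a(0)→19·0+7≡7=h; l(11)→19·11+7≡8=i; n(13)→19·13+7≡20=u; u(20)→19·20+7≡23=x; t(19)→19·19+7≡4=e (all mod 26).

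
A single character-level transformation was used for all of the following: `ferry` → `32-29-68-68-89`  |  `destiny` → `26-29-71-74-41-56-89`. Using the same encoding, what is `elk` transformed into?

29-50-47

f(#6)→32 and e(#5)→29: differences scale by 3, so n = 3·pos + 14. Each letter becomes 3×(its alphabet position, a=1..z=26) + 14.
On elk: e=5→29, l=12→50, k=11→47.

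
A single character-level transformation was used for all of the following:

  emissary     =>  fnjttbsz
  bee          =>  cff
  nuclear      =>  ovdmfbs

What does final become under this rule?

gjobm

Compare letters: e→f is +1, m→n is +1, i→j is +1 — a constant shift. Every letter moves 1 place later in the alphabet, wrapping around z→a.
Applying it to final: f+1=g, i+1=j, n+1=o, a+1=b, l+1=m.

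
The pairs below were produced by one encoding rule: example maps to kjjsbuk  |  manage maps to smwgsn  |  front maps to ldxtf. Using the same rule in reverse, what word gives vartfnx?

Shifts by position in example: pos 0: e→k (+6), pos 1: x→j (+12), pos 2: a→j (+9), pos 3: m→s (+6), pos 4: p→b (+12), pos 5: l→u (+9) — repeating every 3. It's a Vigenère-style cipher with numeric key [6,12,9]: position i shifts by key[i mod 3].
Reversing it on vartfnx: v−6=p, a−12=o, r−9=i, t−6=n, f−12=t, n−9=e, x−6=r.

pointer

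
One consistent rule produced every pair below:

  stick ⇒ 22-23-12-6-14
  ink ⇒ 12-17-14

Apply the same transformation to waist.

s is letter #19 and maps to 22: an offset of 3. Letters become their 1-based position plus 3 (so a→4, b→5, …).
Applying it to waist: w=23→26, a=1→4, i=9→12, s=19→22, t=20→23.

26-4-12-22-23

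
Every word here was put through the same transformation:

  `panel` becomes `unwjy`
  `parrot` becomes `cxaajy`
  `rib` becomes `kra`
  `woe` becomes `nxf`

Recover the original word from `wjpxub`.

slogan

Two steps: reverse the string, then apply a Caesar shift of +9.
Undoing it on wjpxub: shift back: w−9=n, j−9=a, p−9=g, x−9=o, u−9=l, b−9=s → nagols; then reverse → slogan.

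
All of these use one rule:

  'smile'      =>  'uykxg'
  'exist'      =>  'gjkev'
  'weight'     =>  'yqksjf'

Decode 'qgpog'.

ounce

Shifts by position in smile: pos 0: s→u (+2), pos 1: m→y (+12), pos 2: i→k (+2), pos 3: l→x (+12) — repeating every 2. It's a Vigenère-style cipher with numeric key [2,12]: position i shifts by key[i mod 2].
Reversing it on qgpog: q−2=o, g−12=u, p−2=n, o−12=c, g−2=e.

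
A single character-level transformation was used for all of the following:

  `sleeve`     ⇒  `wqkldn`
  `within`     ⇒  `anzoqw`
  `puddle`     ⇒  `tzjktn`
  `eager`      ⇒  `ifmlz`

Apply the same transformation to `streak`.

In sleeve: s→w is +4, l→q is +5, e→k is +6, e→l is +7 — the shift increases by 1 each position. Each letter shifts forward by (position + 4), i.e. 4, 5, 6, … — the shift grows by one for each successive letter.
On streak: s+4=w, t+5=y, r+6=x, e+7=l, a+8=i, k+9=t.

wyxlit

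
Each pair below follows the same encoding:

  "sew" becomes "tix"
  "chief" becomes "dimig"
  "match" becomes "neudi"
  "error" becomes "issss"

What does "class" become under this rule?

dmett

The shift depends on letter class: consonant s→t is +1, but vowel e→i is +4. Two shifts are in play — +4 for a/e/i/o/u, +1 for every other letter.
Applying it to class: c(cons)+1=d, l(cons)+1=m, a(vowel)+4=e, s(cons)+1=t, s(cons)+1=t.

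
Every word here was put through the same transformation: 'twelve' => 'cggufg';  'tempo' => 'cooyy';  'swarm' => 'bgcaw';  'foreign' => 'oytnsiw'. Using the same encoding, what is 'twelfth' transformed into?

cggupvq

A repeating key of period 3 is used — shifts +9, +10, +2 over and over.
On twelfth: t+9=c, w+10=g, e+2=g, l+9=u, f+10=p, t+2=v, h+9=q.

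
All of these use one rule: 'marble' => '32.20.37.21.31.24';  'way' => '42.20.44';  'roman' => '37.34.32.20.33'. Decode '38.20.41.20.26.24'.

savage

m is letter #13 and maps to 32: an offset of 19. Letters become their 1-based position plus 19 (so a→20, b→21, …).
Undoing it on 38.20.41.20.26.24: 38→(38−19)÷1=19=s, 20→(20−19)÷1=1=a, 41→(41−19)÷1=22=v, 20→(20−19)÷1=1=a, 26→(26−19)÷1=7=g, 24→(24−19)÷1=5=e.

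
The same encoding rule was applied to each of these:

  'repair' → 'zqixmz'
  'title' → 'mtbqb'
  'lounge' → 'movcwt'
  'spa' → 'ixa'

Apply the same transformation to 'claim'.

Two steps: reverse the string, then apply a Caesar shift of +8.
Applying it to claim: reverse → mialc; then shift: m+8=u, i+8=q, a+8=i, l+8=t, c+8=k.

uqitk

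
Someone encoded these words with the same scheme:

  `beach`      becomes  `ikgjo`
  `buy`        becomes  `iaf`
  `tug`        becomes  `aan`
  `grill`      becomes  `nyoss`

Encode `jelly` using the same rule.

The shift depends on letter class: consonant b→i is +7, but vowel e→k is +6. The rule splits by letter class: vowels +6, consonants +7.
On jelly: j(cons)+7=q, e(vowel)+6=k, l(cons)+7=s, l(cons)+7=s, y(cons)+7=f.

qkssf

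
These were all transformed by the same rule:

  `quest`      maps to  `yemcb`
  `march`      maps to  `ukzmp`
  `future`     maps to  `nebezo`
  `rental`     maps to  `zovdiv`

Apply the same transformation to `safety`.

aknobi

The shifts repeat in a cycle of length 2: positions 0,1,… shift by +8, +10, then the pattern repeats.
Applying it to safety: s+8=a, a+10=k, f+8=n, e+10=o, t+8=b, y+10=i.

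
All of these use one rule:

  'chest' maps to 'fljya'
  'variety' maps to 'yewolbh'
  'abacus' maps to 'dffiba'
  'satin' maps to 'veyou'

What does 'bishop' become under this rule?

emxnvx

Each letter shifts forward by (position + 3), i.e. 3, 4, 5, … — the shift grows by one for each successive letter.
On bishop: b+3=e, i+4=m, s+5=x, h+6=n, o+7=v, p+8=x.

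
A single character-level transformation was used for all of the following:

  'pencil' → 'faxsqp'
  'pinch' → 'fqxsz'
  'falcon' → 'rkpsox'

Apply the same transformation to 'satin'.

ekvqx

p(15)→f(5) and e(4)→a(0) fit y≡17x+10 (mod 26); the inverse of 17 mod 26 is 23. Treating letters as 0–25, the rule is x ↦ 17x + 10 (mod 26).
For satin: s(18)→17·18+10≡4=e; a(0)→17·0+10≡10=k; t(19)→17·19+10≡21=v; i(8)→17·8+10≡16=q; n(13)→17·13+10≡23=x (all mod 26).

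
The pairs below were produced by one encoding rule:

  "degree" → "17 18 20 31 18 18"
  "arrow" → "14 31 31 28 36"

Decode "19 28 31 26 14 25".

d is letter #4 and maps to 17: an offset of 13. Each letter is replaced by its alphabet position (a=1..z=26) + 13.
Reversing it on 19 28 31 26 14 25: 19→(19−13)÷1=6=f, 28→(28−13)÷1=15=o, 31→(31−13)÷1=18=r, 26→(26−13)÷1=13=m, 14→(14−13)÷1=1=a, 25→(25−13)÷1=12=l.

formal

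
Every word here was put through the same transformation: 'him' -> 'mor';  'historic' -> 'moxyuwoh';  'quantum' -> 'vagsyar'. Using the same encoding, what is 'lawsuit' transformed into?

Two shifts are in play — +6 for a/e/i/o/u, +5 for every other letter.
Applying it to lawsuit: l(cons)+5=q, a(vowel)+6=g, w(cons)+5=b, s(cons)+5=x, u(vowel)+6=a, i(vowel)+6=o, t(cons)+5=y.

qgbxaoy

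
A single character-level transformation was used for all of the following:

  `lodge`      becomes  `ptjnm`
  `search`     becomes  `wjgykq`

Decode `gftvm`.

canoe

Letter i (0-indexed) is shifted by i+4, so successive shifts are 4, 5, 6, ….
Decoding gftvm: g−4=c, f−5=a, t−6=n, v−7=o, m−8=e.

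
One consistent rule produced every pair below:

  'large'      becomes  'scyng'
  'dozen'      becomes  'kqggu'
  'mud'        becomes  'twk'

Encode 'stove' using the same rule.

The shift depends on letter class: consonant l→s is +7, but vowel a→c is +2. Two shifts are in play — +2 for a/e/i/o/u, +7 for every other letter.
On stove: s(cons)+7=z, t(cons)+7=a, o(vowel)+2=q, v(cons)+7=c, e(vowel)+2=g.

zaqcg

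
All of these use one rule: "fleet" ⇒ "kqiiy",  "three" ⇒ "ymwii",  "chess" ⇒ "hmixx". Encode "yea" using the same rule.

die

Two shifts are in play — +4 for a/e/i/o/u, +5 for every other letter.
Applying it to yea: y(cons)+5=d, e(vowel)+4=i, a(vowel)+4=e.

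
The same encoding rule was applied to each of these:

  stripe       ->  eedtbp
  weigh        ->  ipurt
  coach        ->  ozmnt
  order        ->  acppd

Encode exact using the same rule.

qimnf

Shifts by position in stripe: pos 0: s→e (+12), pos 1: t→e (+11), pos 2: r→d (+12), pos 3: i→t (+11) — repeating every 2. It's a Vigenère-style cipher with numeric key [12,11]: position i shifts by key[i mod 2].
For exact: e+12=q, x+11=i, a+12=m, c+11=n, t+12=f.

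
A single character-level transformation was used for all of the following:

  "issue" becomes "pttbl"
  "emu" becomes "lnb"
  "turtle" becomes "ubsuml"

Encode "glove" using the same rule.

Vowels shift forward by 7 and consonants shift forward by 1.
On glove: g(cons)+1=h, l(cons)+1=m, o(vowel)+7=v, v(cons)+1=w, e(vowel)+7=l.

hmvwl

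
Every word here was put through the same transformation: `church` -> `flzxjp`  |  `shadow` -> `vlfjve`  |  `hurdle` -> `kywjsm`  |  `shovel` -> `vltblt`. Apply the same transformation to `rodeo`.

Each letter shifts forward by (position + 3), i.e. 3, 4, 5, … — the shift grows by one for each successive letter.
On rodeo: r+3=u, o+4=s, d+5=i, e+6=k, o+7=v.

usikv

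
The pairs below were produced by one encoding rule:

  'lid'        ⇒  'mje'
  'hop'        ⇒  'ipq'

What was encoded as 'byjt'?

Every letter moves 1 place later in the alphabet, wrapping around z→a.
Decoding byjt: b−1=a, y−1=x, j−1=i, t−1=s.

axis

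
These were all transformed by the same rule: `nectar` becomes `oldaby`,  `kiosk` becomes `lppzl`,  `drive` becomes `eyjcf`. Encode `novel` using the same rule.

Shifts by position in nectar: pos 0: n→o (+1), pos 1: e→l (+7), pos 2: c→d (+1), pos 3: t→a (+7) — repeating every 2. A repeating key of period 2 is used — shifts +1, +7 over and over.
On novel: n+1=o, o+7=v, v+1=w, e+7=l, l+1=m.

ovwlm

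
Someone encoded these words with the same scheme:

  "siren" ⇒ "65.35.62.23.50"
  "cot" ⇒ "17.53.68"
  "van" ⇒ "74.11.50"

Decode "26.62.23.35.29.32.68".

freight

s(#19)→65 and i(#9)→35: differences scale by 3, so n = 3·pos + 8. The formula is n = 3×(alphabet index, a=1) + 8.
Undoing it on 26.62.23.35.29.32.68: 26→(26−8)÷3=6=f, 62→(62−8)÷3=18=r, 23→(23−8)÷3=5=e, 35→(35−8)÷3=9=i, 29→(29−8)÷3=7=g, 32→(32−8)÷3=8=h, 68→(68−8)÷3=20=t.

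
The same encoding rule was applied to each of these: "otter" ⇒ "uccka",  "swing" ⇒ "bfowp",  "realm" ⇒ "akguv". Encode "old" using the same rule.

Vowels shift forward by 6 and consonants shift forward by 9.
On old: o(vowel)+6=u, l(cons)+9=u, d(cons)+9=m.

uum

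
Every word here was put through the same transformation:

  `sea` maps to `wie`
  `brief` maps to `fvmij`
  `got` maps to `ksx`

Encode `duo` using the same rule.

Compare letters: s→w is +4, e→i is +4, a→e is +4 — a constant shift. Every letter moves 4 places later in the alphabet, wrapping around z→a.
For duo: d+4=h, u+4=y, o+4=s.

hys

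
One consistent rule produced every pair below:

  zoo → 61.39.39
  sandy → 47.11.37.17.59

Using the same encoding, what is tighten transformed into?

z(#26)→61 and o(#15)→39: differences scale by 2, so n = 2·pos + 9. With a=1..z=26, the number is 2·pos + 9.
Applying it to tighten: t=20→49, i=9→27, g=7→23, h=8→25, t=20→49, e=5→19, n=14→37.

49.27.23.25.49.19.37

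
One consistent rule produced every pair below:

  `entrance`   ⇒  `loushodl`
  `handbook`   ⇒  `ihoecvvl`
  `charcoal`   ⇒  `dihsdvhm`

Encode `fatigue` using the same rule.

ghuphbl

The shift depends on letter class: consonant n→o is +1, but vowel e→l is +7. Vowels shift forward by 7 and consonants shift forward by 1.
On fatigue: f(cons)+1=g, a(vowel)+7=h, t(cons)+1=u, i(vowel)+7=p, g(cons)+1=h, u(vowel)+7=b, e(vowel)+7=l.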